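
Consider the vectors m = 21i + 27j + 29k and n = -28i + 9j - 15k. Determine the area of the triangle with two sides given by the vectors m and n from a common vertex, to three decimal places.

629.204

i: 27·(-15) - 29·9 = -405 - 261 = -666
j: 29·(-28) - 21·(-15) = -812 - (-315) = -497
k: 21·9 - 27·(-28) = 189 - (-756) = 945
m × n = (-666, -497, 945)
|m × n| = √((-666)² + (-497)² + 945²) = √1583590 ≈ 1258.4077
area = ½ · 1258.4077 ≈ 629.204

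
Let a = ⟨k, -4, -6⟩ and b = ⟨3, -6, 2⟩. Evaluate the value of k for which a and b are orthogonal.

a · b = k·3 + (-4)·(-6) + (-6)·2 = 12 + 3k
Set equal to 0: 3k = -12, so k = -4.

-4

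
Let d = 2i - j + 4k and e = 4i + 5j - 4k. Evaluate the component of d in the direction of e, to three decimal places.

d · e = 2·4 + (-1)·5 + 4·(-4) = 8 - 5 - 16 = -13
|e| = √(16 + 25 + 16) = √57 ≈ 7.5498
comp_e d = -13 / √57 ≈ -1.722

-1.722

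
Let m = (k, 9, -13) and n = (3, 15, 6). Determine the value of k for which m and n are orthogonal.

-19

m · n = k·3 + 9·15 + (-13)·6 = 57 + 3k
Set equal to 0: 3k = -57, so k = -19.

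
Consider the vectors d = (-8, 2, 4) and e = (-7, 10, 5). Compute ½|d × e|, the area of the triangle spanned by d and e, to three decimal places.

i: 2·5 - 4·10 = 10 - 40 = -30
j: 4·(-7) - (-8)·5 = -28 - (-40) = 12
k: (-8)·10 - 2·(-7) = -80 - (-14) = -66
d × e = (-30, 12, -66)
|d × e| = √((-30)² + 12² + (-66)²) = √5400 ≈ 73.4847
area = ½ · 73.4847 ≈ 36.742

36.742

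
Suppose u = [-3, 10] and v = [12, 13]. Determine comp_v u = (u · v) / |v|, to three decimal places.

5.313

u · v = (-3)·12 + 10·13 = -36 + 130 = 94
|v| = √(144 + 169) = √313 ≈ 17.6918
comp_v u = 94 / √313 ≈ 5.313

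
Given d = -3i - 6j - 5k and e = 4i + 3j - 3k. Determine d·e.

d · e = (-3)·4 + (-6)·3 + (-5)·(-3) = -12 - 18 + 15 = -15

-15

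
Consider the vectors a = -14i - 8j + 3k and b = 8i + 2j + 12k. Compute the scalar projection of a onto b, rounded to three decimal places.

a · b = (-14)·8 + (-8)·2 + 3·12 = -112 - 16 + 36 = -92
|b| = √(64 + 4 + 144) = √212 ≈ 14.5602
comp_b a = -92 / √212 ≈ -6.319

-6.319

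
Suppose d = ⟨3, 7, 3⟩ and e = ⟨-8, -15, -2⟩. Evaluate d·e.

-135

d · e = 3·(-8) + 7·(-15) + 3·(-2) = -24 - 105 - 6 = -135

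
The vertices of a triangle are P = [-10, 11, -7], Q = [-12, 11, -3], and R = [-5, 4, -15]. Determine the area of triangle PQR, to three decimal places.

15.780

PQ = (-2, 0, 4),  PR = (5, -7, -8)
i: 0·(-8) - 4·(-7) = 0 - (-28) = 28
j: 4·5 - (-2)·(-8) = 20 - 16 = 4
k: (-2)·(-7) - 0·5 = 14 - 0 = 14
PQ × PR = (28, 4, 14)
|PQ × PR| = √996 ≈ 31.5595
area = ½ · 31.5595 ≈ 15.780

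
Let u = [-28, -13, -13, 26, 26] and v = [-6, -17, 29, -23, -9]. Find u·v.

u · v = (-28)·(-6) + (-13)·(-17) + (-13)·29 + 26·(-23) + 26·(-9) = 168 + 221 - 377 - 598 - 234 = -820

-820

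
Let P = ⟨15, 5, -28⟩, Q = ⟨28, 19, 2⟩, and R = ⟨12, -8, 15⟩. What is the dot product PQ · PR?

1069

PQ = Q − P = (13, 14, 30)
PR = R − P = (-3, -13, 43)
PQ · PR = 13·(-3) + 14·(-13) + 30·43 = -39 - 182 + 1290 = 1069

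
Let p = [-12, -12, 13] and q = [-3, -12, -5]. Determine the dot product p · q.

115

p · q = (-12)·(-3) + (-12)·(-12) + 13·(-5) = 36 + 144 - 65 = 115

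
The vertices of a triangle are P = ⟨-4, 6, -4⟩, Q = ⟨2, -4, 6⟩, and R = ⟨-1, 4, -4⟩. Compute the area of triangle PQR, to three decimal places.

20.149

PQ = (6, -10, 10),  PR = (3, -2, 0)
i: (-10)·0 - 10·(-2) = 0 - (-20) = 20
j: 10·3 - 6·0 = 30 - 0 = 30
k: 6·(-2) - (-10)·3 = -12 - (-30) = 18
PQ × PR = (20, 30, 18)
|PQ × PR| = √1624 ≈ 40.2989
area = ½ · 40.2989 ≈ 20.149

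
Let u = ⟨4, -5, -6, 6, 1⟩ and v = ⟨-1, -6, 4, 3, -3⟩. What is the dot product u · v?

17

u · v = 4·(-1) + (-5)·(-6) + (-6)·4 + 6·3 + 1·(-3) = -4 + 30 - 24 + 18 - 3 = 17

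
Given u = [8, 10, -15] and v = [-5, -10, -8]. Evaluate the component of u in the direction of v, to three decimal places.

u · v = 8·(-5) + 10·(-10) + (-15)·(-8) = -40 - 100 + 120 = -20
|v| = √(25 + 100 + 64) = √189 ≈ 13.7477
comp_v u = -20 / √189 ≈ -1.455

-1.455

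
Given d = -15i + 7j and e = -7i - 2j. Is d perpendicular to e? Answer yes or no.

d · e = (-15)·(-7) + 7·(-2) = 105 - 14 = 91
Nonzero, so the vectors are not orthogonal.

no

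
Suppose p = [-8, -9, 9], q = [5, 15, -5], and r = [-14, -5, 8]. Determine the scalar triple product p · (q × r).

635

q × r:
i: 15·8 - (-5)·(-5) = 120 - 25 = 95
j: (-5)·(-14) - 5·8 = 70 - 40 = 30
k: 5·(-5) - 15·(-14) = -25 - (-210) = 185
q × r = (95, 30, 185)
p · (q × r) = (-8)·95 + (-9)·30 + 9·185 = -760 - 270 + 1665 = 635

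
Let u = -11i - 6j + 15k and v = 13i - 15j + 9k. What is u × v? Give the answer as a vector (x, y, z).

(171, 294, 243)

i: (-6)·9 - 15·(-15) = -54 - (-225) = 171
j: 15·13 - (-11)·9 = 195 - (-99) = 294
k: (-11)·(-15) - (-6)·13 = 165 - (-78) = 243
u × v = (171, 294, 243)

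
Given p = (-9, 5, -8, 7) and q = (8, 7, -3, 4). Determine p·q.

p · q = (-9)·8 + 5·7 + (-8)·(-3) + 7·4 = -72 + 35 + 24 + 28 = 15

15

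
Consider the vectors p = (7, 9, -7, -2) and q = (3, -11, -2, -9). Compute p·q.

p · q = 7·3 + 9·(-11) + (-7)·(-2) + (-2)·(-9) = 21 - 99 + 14 + 18 = -46

-46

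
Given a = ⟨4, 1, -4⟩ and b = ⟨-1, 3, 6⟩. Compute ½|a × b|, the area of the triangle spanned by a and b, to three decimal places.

14.942

i: 1·6 - (-4)·3 = 6 - (-12) = 18
j: (-4)·(-1) - 4·6 = 4 - 24 = -20
k: 4·3 - 1·(-1) = 12 - (-1) = 13
a × b = (18, -20, 13)
|a × b| = √(18² + (-20)² + 13²) = √893 ≈ 29.8831
area = ½ · 29.8831 ≈ 14.942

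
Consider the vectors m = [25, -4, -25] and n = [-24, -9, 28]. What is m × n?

i: (-4)·28 - (-25)·(-9) = -112 - 225 = -337
j: (-25)·(-24) - 25·28 = 600 - 700 = -100
k: 25·(-9) - (-4)·(-24) = -225 - 96 = -321
m × n = (-337, -100, -321)

(-337, -100, -321)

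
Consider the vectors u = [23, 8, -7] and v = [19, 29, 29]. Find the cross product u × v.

i: 8·29 - (-7)·29 = 232 - (-203) = 435
j: (-7)·19 - 23·29 = -133 - 667 = -800
k: 23·29 - 8·19 = 667 - 152 = 515
u × v = (435, -800, 515)

(435, -800, 515)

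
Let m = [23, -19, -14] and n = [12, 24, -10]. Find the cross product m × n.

i: (-19)·(-10) - (-14)·24 = 190 - (-336) = 526
j: (-14)·12 - 23·(-10) = -168 - (-230) = 62
k: 23·24 - (-19)·12 = 552 - (-228) = 780
m × n = (526, 62, 780)

(526, 62, 780)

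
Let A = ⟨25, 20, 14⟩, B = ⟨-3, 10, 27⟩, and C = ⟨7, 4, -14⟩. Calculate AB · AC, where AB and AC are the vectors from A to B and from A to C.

AB = B − A = (-28, -10, 13)
AC = C − A = (-18, -16, -28)
AB · AC = (-28)·(-18) + (-10)·(-16) + 13·(-28) = 504 + 160 - 364 = 300

300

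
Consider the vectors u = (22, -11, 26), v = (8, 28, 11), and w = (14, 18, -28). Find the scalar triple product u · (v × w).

-32210

v × w:
i: 28·(-28) - 11·18 = -784 - 198 = -982
j: 11·14 - 8·(-28) = 154 - (-224) = 378
k: 8·18 - 28·14 = 144 - 392 = -248
v × w = (-982, 378, -248)
u · (v × w) = 22·(-982) + (-11)·378 + 26·(-248) = -21604 - 4158 - 6448 = -32210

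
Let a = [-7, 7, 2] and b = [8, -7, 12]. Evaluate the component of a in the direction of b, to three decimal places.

a · b = (-7)·8 + 7·(-7) + 2·12 = -56 - 49 + 24 = -81
|b| = √(64 + 49 + 144) = √257 ≈ 16.0312
comp_b a = -81 / √257 ≈ -5.053

-5.053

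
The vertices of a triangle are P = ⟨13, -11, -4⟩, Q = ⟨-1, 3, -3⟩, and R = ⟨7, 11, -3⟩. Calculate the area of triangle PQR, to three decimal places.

112.143

PQ = (-14, 14, 1),  PR = (-6, 22, 1)
i: 14·1 - 1·22 = 14 - 22 = -8
j: 1·(-6) - (-14)·1 = -6 - (-14) = 8
k: (-14)·22 - 14·(-6) = -308 - (-84) = -224
PQ × PR = (-8, 8, -224)
|PQ × PR| = √50304 ≈ 224.2855
area = ½ · 224.2855 ≈ 112.143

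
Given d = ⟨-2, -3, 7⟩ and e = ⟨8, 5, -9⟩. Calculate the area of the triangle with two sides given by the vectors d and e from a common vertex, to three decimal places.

i: (-3)·(-9) - 7·5 = 27 - 35 = -8
j: 7·8 - (-2)·(-9) = 56 - 18 = 38
k: (-2)·5 - (-3)·8 = -10 - (-24) = 14
d × e = (-8, 38, 14)
|d × e| = √((-8)² + 38² + 14²) = √1704 ≈ 41.2795
area = ½ · 41.2795 ≈ 20.640

20.640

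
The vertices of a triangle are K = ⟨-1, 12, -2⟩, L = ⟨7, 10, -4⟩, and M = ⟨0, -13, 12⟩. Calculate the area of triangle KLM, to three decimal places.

KL = (8, -2, -2),  KM = (1, -25, 14)
i: (-2)·14 - (-2)·(-25) = -28 - 50 = -78
j: (-2)·1 - 8·14 = -2 - 112 = -114
k: 8·(-25) - (-2)·1 = -200 - (-2) = -198
KL × KM = (-78, -114, -198)
|KL × KM| = √58284 ≈ 241.4208
area = ½ · 241.4208 ≈ 120.710

120.710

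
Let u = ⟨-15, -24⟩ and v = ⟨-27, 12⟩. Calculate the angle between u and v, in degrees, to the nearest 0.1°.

82.0

u · v = (-15)·(-27) + (-24)·12 = 405 - 288 = 117
|u|² = 225 + 576 = 801,  |u| = √801 ≈ 28.301943
|v|² = 729 + 144 = 873,  |v| = √873 ≈ 29.546573
cos θ = 117 / (28.301943 · 29.546573) ≈ 0.13991
θ = arccos(0.13991) ≈ 82.0°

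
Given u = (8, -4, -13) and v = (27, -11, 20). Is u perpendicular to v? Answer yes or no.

yes

u · v = 8·27 + (-4)·(-11) + (-13)·20 = 216 + 44 - 260 = 0
Zero, so the vectors are orthogonal.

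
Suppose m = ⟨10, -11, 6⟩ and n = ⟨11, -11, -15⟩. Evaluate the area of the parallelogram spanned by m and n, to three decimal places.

i: (-11)·(-15) - 6·(-11) = 165 - (-66) = 231
j: 6·11 - 10·(-15) = 66 - (-150) = 216
k: 10·(-11) - (-11)·11 = -110 - (-121) = 11
m × n = (231, 216, 11)
|m × n| = √(231² + 216² + 11²) = √100138 ≈ 316.4459

316.446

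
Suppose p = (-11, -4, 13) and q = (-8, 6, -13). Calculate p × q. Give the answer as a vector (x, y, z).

i: (-4)·(-13) - 13·6 = 52 - 78 = -26
j: 13·(-8) - (-11)·(-13) = -104 - 143 = -247
k: (-11)·6 - (-4)·(-8) = -66 - 32 = -98
p × q = (-26, -247, -98)

(-26, -247, -98)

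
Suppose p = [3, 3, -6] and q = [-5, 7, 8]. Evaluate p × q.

(66, 6, 36)

i: 3·8 - (-6)·7 = 24 - (-42) = 66
j: (-6)·(-5) - 3·8 = 30 - 24 = 6
k: 3·7 - 3·(-5) = 21 - (-15) = 36
p × q = (66, 6, 36)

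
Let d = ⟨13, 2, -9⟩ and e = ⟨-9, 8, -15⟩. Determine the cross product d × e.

(42, 276, 122)

i: 2·(-15) - (-9)·8 = -30 - (-72) = 42
j: (-9)·(-9) - 13·(-15) = 81 - (-195) = 276
k: 13·8 - 2·(-9) = 104 - (-18) = 122
d × e = (42, 276, 122)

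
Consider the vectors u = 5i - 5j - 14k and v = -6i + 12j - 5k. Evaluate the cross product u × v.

(193, 109, 30)

i: (-5)·(-5) - (-14)·12 = 25 - (-168) = 193
j: (-14)·(-6) - 5·(-5) = 84 - (-25) = 109
k: 5·12 - (-5)·(-6) = 60 - 30 = 30
u × v = (193, 109, 30)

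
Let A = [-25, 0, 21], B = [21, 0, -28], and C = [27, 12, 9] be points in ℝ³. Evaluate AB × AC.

AB = (46, 0, -49)
AC = (52, 12, -12)
i: 0·(-12) - (-49)·12 = 0 - (-588) = 588
j: (-49)·52 - 46·(-12) = -2548 - (-552) = -1996
k: 46·12 - 0·52 = 552 - 0 = 552
AB × AC = (588, -1996, 552)

(588, -1996, 552)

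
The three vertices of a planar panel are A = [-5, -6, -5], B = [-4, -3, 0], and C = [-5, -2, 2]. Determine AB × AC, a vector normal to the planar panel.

(1, -7, 4)

AB = (1, 3, 5)
AC = (0, 4, 7)
i: 3·7 - 5·4 = 21 - 20 = 1
j: 5·0 - 1·7 = 0 - 7 = -7
k: 1·4 - 3·0 = 4 - 0 = 4
AB × AC = (1, -7, 4)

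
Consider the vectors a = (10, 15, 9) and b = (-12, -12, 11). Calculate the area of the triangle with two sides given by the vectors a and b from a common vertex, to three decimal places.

177.238

i: 15·11 - 9·(-12) = 165 - (-108) = 273
j: 9·(-12) - 10·11 = -108 - 110 = -218
k: 10·(-12) - 15·(-12) = -120 - (-180) = 60
a × b = (273, -218, 60)
|a × b| = √(273² + (-218)² + 60²) = √125653 ≈ 354.4757
area = ½ · 354.4757 ≈ 177.238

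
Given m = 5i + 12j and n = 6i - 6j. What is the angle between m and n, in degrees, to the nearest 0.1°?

m · n = 5·6 + 12·(-6) = 30 - 72 = -42
|m|² = 25 + 144 = 169,  |m| = √169 ≈ 13.000000
|n|² = 36 + 36 = 72,  |n| = √72 ≈ 8.485281
cos θ = -42 / (13.000000 · 8.485281) ≈ -0.38075
θ = arccos(-0.38075) ≈ 112.4°

112.4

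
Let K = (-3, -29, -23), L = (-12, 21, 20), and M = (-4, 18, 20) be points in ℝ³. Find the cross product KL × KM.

(129, 344, -373)

KL = (-9, 50, 43)
KM = (-1, 47, 43)
i: 50·43 - 43·47 = 2150 - 2021 = 129
j: 43·(-1) - (-9)·43 = -43 - (-387) = 344
k: (-9)·47 - 50·(-1) = -423 - (-50) = -373
KL × KM = (129, 344, -373)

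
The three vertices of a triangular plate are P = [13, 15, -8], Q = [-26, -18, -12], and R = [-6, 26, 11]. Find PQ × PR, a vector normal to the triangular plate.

(-583, 817, -1056)

PQ = (-39, -33, -4)
PR = (-19, 11, 19)
i: (-33)·19 - (-4)·11 = -627 - (-44) = -583
j: (-4)·(-19) - (-39)·19 = 76 - (-741) = 817
k: (-39)·11 - (-33)·(-19) = -429 - 627 = -1056
PQ × PR = (-583, 817, -1056)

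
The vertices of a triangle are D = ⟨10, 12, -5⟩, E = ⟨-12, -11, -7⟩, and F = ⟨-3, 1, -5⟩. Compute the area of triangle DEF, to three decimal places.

DE = (-22, -23, -2),  DF = (-13, -11, 0)
i: (-23)·0 - (-2)·(-11) = 0 - 22 = -22
j: (-2)·(-13) - (-22)·0 = 26 - 0 = 26
k: (-22)·(-11) - (-23)·(-13) = 242 - 299 = -57
DE × DF = (-22, 26, -57)
|DE × DF| = √4409 ≈ 66.4003
area = ½ · 66.4003 ≈ 33.200

33.200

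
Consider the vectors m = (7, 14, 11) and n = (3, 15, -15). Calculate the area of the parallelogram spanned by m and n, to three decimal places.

i: 14·(-15) - 11·15 = -210 - 165 = -375
j: 11·3 - 7·(-15) = 33 - (-105) = 138
k: 7·15 - 14·3 = 105 - 42 = 63
m × n = (-375, 138, 63)
|m × n| = √((-375)² + 138² + 63²) = √163638 ≈ 404.5219

404.522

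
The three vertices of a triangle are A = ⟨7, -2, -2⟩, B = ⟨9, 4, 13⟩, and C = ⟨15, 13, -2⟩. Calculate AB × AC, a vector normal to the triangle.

(-225, 120, -18)

AB = (2, 6, 15)
AC = (8, 15, 0)
i: 6·0 - 15·15 = 0 - 225 = -225
j: 15·8 - 2·0 = 120 - 0 = 120
k: 2·15 - 6·8 = 30 - 48 = -18
AB × AC = (-225, 120, -18)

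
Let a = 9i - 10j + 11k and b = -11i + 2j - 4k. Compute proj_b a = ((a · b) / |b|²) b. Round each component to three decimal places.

a · b = 9·(-11) + (-10)·2 + 11·(-4) = -99 - 20 - 44 = -163
|b|² = 121 + 4 + 16 = 141
proj_b a = (-163/141) · (-11, 2, -4) ≈ (12.716, -2.312, 4.624)

(12.716, -2.312, 4.624)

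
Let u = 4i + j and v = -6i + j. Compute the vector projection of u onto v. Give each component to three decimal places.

(3.730, -0.622)

u · v = 4·(-6) + 1·1 = -24 + 1 = -23
|v|² = 36 + 1 = 37
proj_v u = (-23/37) · (-6, 1) ≈ (3.730, -0.622)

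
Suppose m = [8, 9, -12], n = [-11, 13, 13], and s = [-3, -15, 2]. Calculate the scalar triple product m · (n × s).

n × s:
i: 13·2 - 13·(-15) = 26 - (-195) = 221
j: 13·(-3) - (-11)·2 = -39 - (-22) = -17
k: (-11)·(-15) - 13·(-3) = 165 - (-39) = 204
n × s = (221, -17, 204)
m · (n × s) = 8·221 + 9·(-17) + (-12)·204 = 1768 - 153 - 2448 = -833

-833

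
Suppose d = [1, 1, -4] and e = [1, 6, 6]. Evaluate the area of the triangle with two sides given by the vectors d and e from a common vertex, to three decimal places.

16.008

i: 1·6 - (-4)·6 = 6 - (-24) = 30
j: (-4)·1 - 1·6 = -4 - 6 = -10
k: 1·6 - 1·1 = 6 - 1 = 5
d × e = (30, -10, 5)
|d × e| = √(30² + (-10)² + 5²) = √1025 ≈ 32.0156
area = ½ · 32.0156 ≈ 16.008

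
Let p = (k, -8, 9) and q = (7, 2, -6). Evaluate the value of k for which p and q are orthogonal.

10

p · q = k·7 + (-8)·2 + 9·(-6) = -70 + 7k
Set equal to 0: 7k = 70, so k = 10.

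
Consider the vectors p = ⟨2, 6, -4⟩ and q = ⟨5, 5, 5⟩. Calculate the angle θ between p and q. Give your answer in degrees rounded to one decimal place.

72.0

p · q = 2·5 + 6·5 + (-4)·5 = 10 + 30 - 20 = 20
|p|² = 4 + 36 + 16 = 56,  |p| = √56 ≈ 7.483315
|q|² = 25 + 25 + 25 = 75,  |q| = √75 ≈ 8.660254
cos θ = 20 / (7.483315 · 8.660254) ≈ 0.30861
θ = arccos(0.30861) ≈ 72.0°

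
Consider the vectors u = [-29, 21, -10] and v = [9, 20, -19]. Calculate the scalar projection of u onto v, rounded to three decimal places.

12.027

u · v = (-29)·9 + 21·20 + (-10)·(-19) = -261 + 420 + 190 = 349
|v| = √(81 + 400 + 361) = √842 ≈ 29.0172
comp_v u = 349 / √842 ≈ 12.027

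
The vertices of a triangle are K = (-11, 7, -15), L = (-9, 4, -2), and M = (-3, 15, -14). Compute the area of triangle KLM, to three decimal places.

76.572

KL = (2, -3, 13),  KM = (8, 8, 1)
i: (-3)·1 - 13·8 = -3 - 104 = -107
j: 13·8 - 2·1 = 104 - 2 = 102
k: 2·8 - (-3)·8 = 16 - (-24) = 40
KL × KM = (-107, 102, 40)
|KL × KM| = √23453 ≈ 153.1437
area = ½ · 153.1437 ≈ 76.572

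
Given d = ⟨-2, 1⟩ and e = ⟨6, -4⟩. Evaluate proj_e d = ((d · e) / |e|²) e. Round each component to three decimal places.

(-1.846, 1.231)

d · e = (-2)·6 + 1·(-4) = -12 - 4 = -16
|e|² = 36 + 16 = 52
proj_e d = (-16/52) · (6, -4) ≈ (-1.846, 1.231)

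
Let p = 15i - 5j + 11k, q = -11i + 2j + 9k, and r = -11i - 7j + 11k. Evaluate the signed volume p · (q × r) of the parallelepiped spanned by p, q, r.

q × r:
i: 2·11 - 9·(-7) = 22 - (-63) = 85
j: 9·(-11) - (-11)·11 = -99 - (-121) = 22
k: (-11)·(-7) - 2·(-11) = 77 - (-22) = 99
q × r = (85, 22, 99)
p · (q × r) = 15·85 + (-5)·22 + 11·99 = 1275 - 110 + 1089 = 2254

2254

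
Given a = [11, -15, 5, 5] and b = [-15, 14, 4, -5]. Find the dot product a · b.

-380

a · b = 11·(-15) + (-15)·14 + 5·4 + 5·(-5) = -165 - 210 + 20 - 25 = -380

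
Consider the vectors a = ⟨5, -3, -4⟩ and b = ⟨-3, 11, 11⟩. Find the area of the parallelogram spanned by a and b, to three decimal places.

63.922

i: (-3)·11 - (-4)·11 = -33 - (-44) = 11
j: (-4)·(-3) - 5·11 = 12 - 55 = -43
k: 5·11 - (-3)·(-3) = 55 - 9 = 46
a × b = (11, -43, 46)
|a × b| = √(11² + (-43)² + 46²) = √4086 ≈ 63.9218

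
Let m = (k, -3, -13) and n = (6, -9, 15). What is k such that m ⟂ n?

m · n = k·6 + (-3)·(-9) + (-13)·15 = -168 + 6k
Set equal to 0: 6k = 168, so k = 28.

28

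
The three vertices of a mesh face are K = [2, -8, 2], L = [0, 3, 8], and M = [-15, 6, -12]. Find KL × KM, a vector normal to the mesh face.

KL = (-2, 11, 6)
KM = (-17, 14, -14)
i: 11·(-14) - 6·14 = -154 - 84 = -238
j: 6·(-17) - (-2)·(-14) = -102 - 28 = -130
k: (-2)·14 - 11·(-17) = -28 - (-187) = 159
KL × KM = (-238, -130, 159)

(-238, -130, 159)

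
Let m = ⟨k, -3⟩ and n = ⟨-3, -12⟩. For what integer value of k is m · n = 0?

12

m · n = k·(-3) + (-3)·(-12) = 36 - 3k
Set equal to 0: -3k = -36, so k = 12.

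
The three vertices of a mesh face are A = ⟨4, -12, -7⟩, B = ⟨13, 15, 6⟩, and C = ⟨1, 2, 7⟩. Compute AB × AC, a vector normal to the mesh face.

(196, -165, 207)

AB = (9, 27, 13)
AC = (-3, 14, 14)
i: 27·14 - 13·14 = 378 - 182 = 196
j: 13·(-3) - 9·14 = -39 - 126 = -165
k: 9·14 - 27·(-3) = 126 - (-81) = 207
AB × AC = (196, -165, 207)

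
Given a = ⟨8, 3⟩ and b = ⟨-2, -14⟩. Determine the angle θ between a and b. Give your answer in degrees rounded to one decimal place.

a · b = 8·(-2) + 3·(-14) = -16 - 42 = -58
|a|² = 64 + 9 = 73,  |a| = √73 ≈ 8.544004
|b|² = 4 + 196 = 200,  |b| = √200 ≈ 14.142136
cos θ = -58 / (8.544004 · 14.142136) ≈ -0.48001
θ = arccos(-0.48001) ≈ 118.7°

118.7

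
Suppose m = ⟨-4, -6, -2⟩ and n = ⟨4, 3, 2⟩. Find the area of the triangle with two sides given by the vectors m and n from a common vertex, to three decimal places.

6.708

i: (-6)·2 - (-2)·3 = -12 - (-6) = -6
j: (-2)·4 - (-4)·2 = -8 - (-8) = 0
k: (-4)·3 - (-6)·4 = -12 - (-24) = 12
m × n = (-6, 0, 12)
|m × n| = √((-6)² + 0² + 12²) = √180 ≈ 13.4164
area = ½ · 13.4164 ≈ 6.708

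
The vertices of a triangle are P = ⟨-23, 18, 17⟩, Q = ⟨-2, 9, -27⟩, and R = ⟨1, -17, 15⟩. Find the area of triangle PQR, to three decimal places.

950.532

PQ = (21, -9, -44),  PR = (24, -35, -2)
i: (-9)·(-2) - (-44)·(-35) = 18 - 1540 = -1522
j: (-44)·24 - 21·(-2) = -1056 - (-42) = -1014
k: 21·(-35) - (-9)·24 = -735 - (-216) = -519
PQ × PR = (-1522, -1014, -519)
|PQ × PR| = √3614041 ≈ 1901.0631
area = ½ · 1901.0631 ≈ 950.532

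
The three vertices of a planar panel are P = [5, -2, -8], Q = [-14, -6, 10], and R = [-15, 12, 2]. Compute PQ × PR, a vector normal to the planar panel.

PQ = (-19, -4, 18)
PR = (-20, 14, 10)
i: (-4)·10 - 18·14 = -40 - 252 = -292
j: 18·(-20) - (-19)·10 = -360 - (-190) = -170
k: (-19)·14 - (-4)·(-20) = -266 - 80 = -346
PQ × PR = (-292, -170, -346)

(-292, -170, -346)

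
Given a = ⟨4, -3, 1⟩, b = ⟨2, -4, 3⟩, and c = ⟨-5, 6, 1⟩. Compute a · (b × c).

-45

b × c:
i: (-4)·1 - 3·6 = -4 - 18 = -22
j: 3·(-5) - 2·1 = -15 - 2 = -17
k: 2·6 - (-4)·(-5) = 12 - 20 = -8
b × c = (-22, -17, -8)
a · (b × c) = 4·(-22) + (-3)·(-17) + 1·(-8) = -88 + 51 - 8 = -45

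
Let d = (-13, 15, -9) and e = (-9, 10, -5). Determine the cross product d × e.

i: 15·(-5) - (-9)·10 = -75 - (-90) = 15
j: (-9)·(-9) - (-13)·(-5) = 81 - 65 = 16
k: (-13)·10 - 15·(-9) = -130 - (-135) = 5
d × e = (15, 16, 5)

(15, 16, 5)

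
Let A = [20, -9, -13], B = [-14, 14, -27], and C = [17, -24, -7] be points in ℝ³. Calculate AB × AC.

AB = (-34, 23, -14)
AC = (-3, -15, 6)
i: 23·6 - (-14)·(-15) = 138 - 210 = -72
j: (-14)·(-3) - (-34)·6 = 42 - (-204) = 246
k: (-34)·(-15) - 23·(-3) = 510 - (-69) = 579
AB × AC = (-72, 246, 579)

(-72, 246, 579)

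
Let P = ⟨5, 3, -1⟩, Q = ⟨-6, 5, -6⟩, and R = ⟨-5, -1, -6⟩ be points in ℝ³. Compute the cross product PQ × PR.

PQ = (-11, 2, -5)
PR = (-10, -4, -5)
i: 2·(-5) - (-5)·(-4) = -10 - 20 = -30
j: (-5)·(-10) - (-11)·(-5) = 50 - 55 = -5
k: (-11)·(-4) - 2·(-10) = 44 - (-20) = 64
PQ × PR = (-30, -5, 64)

(-30, -5, 64)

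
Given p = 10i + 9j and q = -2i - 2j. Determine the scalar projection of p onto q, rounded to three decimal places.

-13.435

p · q = 10·(-2) + 9·(-2) = -20 - 18 = -38
|q| = √(4 + 4) = √8 ≈ 2.8284
comp_q p = -38 / √8 ≈ -13.435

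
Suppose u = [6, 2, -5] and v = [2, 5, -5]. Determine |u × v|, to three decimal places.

36.069

i: 2·(-5) - (-5)·5 = -10 - (-25) = 15
j: (-5)·2 - 6·(-5) = -10 - (-30) = 20
k: 6·5 - 2·2 = 30 - 4 = 26
u × v = (15, 20, 26)
|u × v| = √(15² + 20² + 26²) = √1301 ≈ 36.0694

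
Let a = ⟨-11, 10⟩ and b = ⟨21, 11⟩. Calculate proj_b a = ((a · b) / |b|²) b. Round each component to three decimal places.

(-4.521, -2.368)

a · b = (-11)·21 + 10·11 = -231 + 110 = -121
|b|² = 441 + 121 = 562
proj_b a = (-121/562) · (21, 11) ≈ (-4.521, -2.368)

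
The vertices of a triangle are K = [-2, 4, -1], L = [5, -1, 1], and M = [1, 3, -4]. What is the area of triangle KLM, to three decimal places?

KL = (7, -5, 2),  KM = (3, -1, -3)
i: (-5)·(-3) - 2·(-1) = 15 - (-2) = 17
j: 2·3 - 7·(-3) = 6 - (-21) = 27
k: 7·(-1) - (-5)·3 = -7 - (-15) = 8
KL × KM = (17, 27, 8)
|KL × KM| = √1082 ≈ 32.8938
area = ½ · 32.8938 ≈ 16.447

16.447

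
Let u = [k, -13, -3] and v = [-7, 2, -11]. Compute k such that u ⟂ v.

u · v = k·(-7) + (-13)·2 + (-3)·(-11) = 7 - 7k
Set equal to 0: -7k = -7, so k = 1.

1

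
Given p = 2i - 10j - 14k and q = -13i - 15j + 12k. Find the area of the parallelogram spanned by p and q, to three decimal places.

399.329

i: (-10)·12 - (-14)·(-15) = -120 - 210 = -330
j: (-14)·(-13) - 2·12 = 182 - 24 = 158
k: 2·(-15) - (-10)·(-13) = -30 - 130 = -160
p × q = (-330, 158, -160)
|p × q| = √((-330)² + 158² + (-160)²) = √159464 ≈ 399.3294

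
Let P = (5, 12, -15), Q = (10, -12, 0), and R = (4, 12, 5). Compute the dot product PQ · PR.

295

PQ = Q − P = (5, -24, 15)
PR = R − P = (-1, 0, 20)
PQ · PR = 5·(-1) + (-24)·0 + 15·20 = -5 + 0 + 300 = 295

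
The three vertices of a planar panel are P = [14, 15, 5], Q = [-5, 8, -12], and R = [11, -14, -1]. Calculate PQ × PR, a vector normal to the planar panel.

(-451, -63, 530)

PQ = (-19, -7, -17)
PR = (-3, -29, -6)
i: (-7)·(-6) - (-17)·(-29) = 42 - 493 = -451
j: (-17)·(-3) - (-19)·(-6) = 51 - 114 = -63
k: (-19)·(-29) - (-7)·(-3) = 551 - 21 = 530
PQ × PR = (-451, -63, 530)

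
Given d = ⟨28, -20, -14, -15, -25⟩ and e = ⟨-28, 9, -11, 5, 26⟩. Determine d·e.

d · e = 28·(-28) + (-20)·9 + (-14)·(-11) + (-15)·5 + (-25)·26 = -784 - 180 + 154 - 75 - 650 = -1535

-1535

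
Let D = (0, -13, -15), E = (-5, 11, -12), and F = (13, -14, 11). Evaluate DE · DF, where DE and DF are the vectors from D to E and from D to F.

-11

DE = E − D = (-5, 24, 3)
DF = F − D = (13, -1, 26)
DE · DF = (-5)·13 + 24·(-1) + 3·26 = -65 - 24 + 78 = -11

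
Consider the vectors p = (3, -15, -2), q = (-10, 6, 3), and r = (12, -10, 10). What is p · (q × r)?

-1826

q × r:
i: 6·10 - 3·(-10) = 60 - (-30) = 90
j: 3·12 - (-10)·10 = 36 - (-100) = 136
k: (-10)·(-10) - 6·12 = 100 - 72 = 28
q × r = (90, 136, 28)
p · (q × r) = 3·90 + (-15)·136 + (-2)·28 = 270 - 2040 - 56 = -1826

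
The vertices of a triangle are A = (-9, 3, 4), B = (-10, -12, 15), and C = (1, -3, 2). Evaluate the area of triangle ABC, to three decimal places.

106.320

AB = (-1, -15, 11),  AC = (10, -6, -2)
i: (-15)·(-2) - 11·(-6) = 30 - (-66) = 96
j: 11·10 - (-1)·(-2) = 110 - 2 = 108
k: (-1)·(-6) - (-15)·10 = 6 - (-150) = 156
AB × AC = (96, 108, 156)
|AB × AC| = √45216 ≈ 212.6405
area = ½ · 212.6405 ≈ 106.320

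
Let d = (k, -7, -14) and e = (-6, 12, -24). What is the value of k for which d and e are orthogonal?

42

d · e = k·(-6) + (-7)·12 + (-14)·(-24) = 252 - 6k
Set equal to 0: -6k = -252, so k = 42.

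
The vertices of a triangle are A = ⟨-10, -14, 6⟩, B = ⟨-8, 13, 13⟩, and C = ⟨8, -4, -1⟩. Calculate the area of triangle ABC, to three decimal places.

275.607

AB = (2, 27, 7),  AC = (18, 10, -7)
i: 27·(-7) - 7·10 = -189 - 70 = -259
j: 7·18 - 2·(-7) = 126 - (-14) = 140
k: 2·10 - 27·18 = 20 - 486 = -466
AB × AC = (-259, 140, -466)
|AB × AC| = √303837 ≈ 551.2141
area = ½ · 551.2141 ≈ 275.607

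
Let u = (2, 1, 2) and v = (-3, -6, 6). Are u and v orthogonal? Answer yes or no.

yes

u · v = 2·(-3) + 1·(-6) + 2·6 = -6 - 6 + 12 = 0
Zero, so the vectors are orthogonal.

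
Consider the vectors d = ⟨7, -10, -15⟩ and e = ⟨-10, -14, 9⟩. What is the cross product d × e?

i: (-10)·9 - (-15)·(-14) = -90 - 210 = -300
j: (-15)·(-10) - 7·9 = 150 - 63 = 87
k: 7·(-14) - (-10)·(-10) = -98 - 100 = -198
d × e = (-300, 87, -198)

(-300, 87, -198)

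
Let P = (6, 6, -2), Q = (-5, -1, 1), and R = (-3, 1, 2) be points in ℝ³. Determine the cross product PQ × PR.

(-13, 17, -8)

PQ = (-11, -7, 3)
PR = (-9, -5, 4)
i: (-7)·4 - 3·(-5) = -28 - (-15) = -13
j: 3·(-9) - (-11)·4 = -27 - (-44) = 17
k: (-11)·(-5) - (-7)·(-9) = 55 - 63 = -8
PQ × PR = (-13, 17, -8)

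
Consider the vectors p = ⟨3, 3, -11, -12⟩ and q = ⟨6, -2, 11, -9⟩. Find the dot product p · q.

p · q = 3·6 + 3·(-2) + (-11)·11 + (-12)·(-9) = 18 - 6 - 121 + 108 = -1

-1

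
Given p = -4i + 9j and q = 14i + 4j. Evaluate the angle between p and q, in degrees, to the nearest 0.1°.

98.0

p · q = (-4)·14 + 9·4 = -56 + 36 = -20
|p|² = 16 + 81 = 97,  |p| = √97 ≈ 9.848858
|q|² = 196 + 16 = 212,  |q| = √212 ≈ 14.560220
cos θ = -20 / (9.848858 · 14.560220) ≈ -0.13947
θ = arccos(-0.13947) ≈ 98.0°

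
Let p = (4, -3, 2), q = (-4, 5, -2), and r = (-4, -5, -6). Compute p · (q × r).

-32

q × r:
i: 5·(-6) - (-2)·(-5) = -30 - 10 = -40
j: (-2)·(-4) - (-4)·(-6) = 8 - 24 = -16
k: (-4)·(-5) - 5·(-4) = 20 - (-20) = 40
q × r = (-40, -16, 40)
p · (q × r) = 4·(-40) + (-3)·(-16) + 2·40 = -160 + 48 + 80 = -32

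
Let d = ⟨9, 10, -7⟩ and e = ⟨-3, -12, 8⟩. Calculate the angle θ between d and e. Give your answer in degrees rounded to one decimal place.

155.3

d · e = 9·(-3) + 10·(-12) + (-7)·8 = -27 - 120 - 56 = -203
|d|² = 81 + 100 + 49 = 230,  |d| = √230 ≈ 15.165751
|e|² = 9 + 144 + 64 = 217,  |e| = √217 ≈ 14.730920
cos θ = -203 / (15.165751 · 14.730920) ≈ -0.90866
θ = arccos(-0.90866) ≈ 155.3°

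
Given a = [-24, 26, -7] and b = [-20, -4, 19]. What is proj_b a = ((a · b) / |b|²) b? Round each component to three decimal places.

a · b = (-24)·(-20) + 26·(-4) + (-7)·19 = 480 - 104 - 133 = 243
|b|² = 400 + 16 + 361 = 777
proj_b a = (243/777) · (-20, -4, 19) ≈ (-6.255, -1.251, 5.942)

(-6.255, -1.251, 5.942)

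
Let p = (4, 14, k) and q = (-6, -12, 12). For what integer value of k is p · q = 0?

16

p · q = 4·(-6) + 14·(-12) + k·12 = -192 + 12k
Set equal to 0: 12k = 192, so k = 16.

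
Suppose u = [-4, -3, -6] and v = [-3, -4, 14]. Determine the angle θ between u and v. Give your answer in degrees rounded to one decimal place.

121.1

u · v = (-4)·(-3) + (-3)·(-4) + (-6)·14 = 12 + 12 - 84 = -60
|u|² = 16 + 9 + 36 = 61,  |u| = √61 ≈ 7.810250
|v|² = 9 + 16 + 196 = 221,  |v| = √221 ≈ 14.866069
cos θ = -60 / (7.810250 · 14.866069) ≈ -0.51676
θ = arccos(-0.51676) ≈ 121.1°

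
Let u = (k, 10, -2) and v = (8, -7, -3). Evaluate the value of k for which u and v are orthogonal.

8

u · v = k·8 + 10·(-7) + (-2)·(-3) = -64 + 8k
Set equal to 0: 8k = 64, so k = 8.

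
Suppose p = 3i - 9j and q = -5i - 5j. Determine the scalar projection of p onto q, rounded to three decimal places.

4.243

p · q = 3·(-5) + (-9)·(-5) = -15 + 45 = 30
|q| = √(25 + 25) = √50 ≈ 7.0711
comp_q p = 30 / √50 ≈ 4.243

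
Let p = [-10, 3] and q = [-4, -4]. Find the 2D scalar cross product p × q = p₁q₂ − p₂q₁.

(-10)·(-4) - 3·(-4) = 40 - (-12) = 52

52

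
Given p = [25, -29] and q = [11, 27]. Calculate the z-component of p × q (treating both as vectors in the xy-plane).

994

25·27 - (-29)·11 = 675 - (-319) = 994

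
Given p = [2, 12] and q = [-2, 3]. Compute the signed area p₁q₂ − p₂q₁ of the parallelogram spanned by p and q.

2·3 - 12·(-2) = 6 - (-24) = 30

30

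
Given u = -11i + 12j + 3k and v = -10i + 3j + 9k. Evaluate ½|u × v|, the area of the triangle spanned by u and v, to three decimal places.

i: 12·9 - 3·3 = 108 - 9 = 99
j: 3·(-10) - (-11)·9 = -30 - (-99) = 69
k: (-11)·3 - 12·(-10) = -33 - (-120) = 87
u × v = (99, 69, 87)
|u × v| = √(99² + 69² + 87²) = √22131 ≈ 148.7649
area = ½ · 148.7649 ≈ 74.382

74.382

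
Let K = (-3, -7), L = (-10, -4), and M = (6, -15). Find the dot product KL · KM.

KL = L − K = (-7, 3)
KM = M − K = (9, -8)
KL · KM = (-7)·9 + 3·(-8) = -63 - 24 = -87

-87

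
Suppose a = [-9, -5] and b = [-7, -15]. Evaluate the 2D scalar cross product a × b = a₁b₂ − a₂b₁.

100

(-9)·(-15) - (-5)·(-7) = 135 - 35 = 100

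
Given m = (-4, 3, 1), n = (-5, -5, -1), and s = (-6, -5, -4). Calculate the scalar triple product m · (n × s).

n × s:
i: (-5)·(-4) - (-1)·(-5) = 20 - 5 = 15
j: (-1)·(-6) - (-5)·(-4) = 6 - 20 = -14
k: (-5)·(-5) - (-5)·(-6) = 25 - 30 = -5
n × s = (15, -14, -5)
m · (n × s) = (-4)·15 + 3·(-14) + 1·(-5) = -60 - 42 - 5 = -107

-107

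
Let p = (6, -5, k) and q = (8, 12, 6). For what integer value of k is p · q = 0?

p · q = 6·8 + (-5)·12 + k·6 = -12 + 6k
Set equal to 0: 6k = 12, so k = 2.

2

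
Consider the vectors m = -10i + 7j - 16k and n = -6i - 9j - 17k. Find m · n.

269

m · n = (-10)·(-6) + 7·(-9) + (-16)·(-17) = 60 - 63 + 272 = 269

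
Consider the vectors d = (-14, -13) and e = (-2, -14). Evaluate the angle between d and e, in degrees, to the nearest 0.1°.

39.0

d · e = (-14)·(-2) + (-13)·(-14) = 28 + 182 = 210
|d|² = 196 + 169 = 365,  |d| = √365 ≈ 19.104973
|e|² = 4 + 196 = 200,  |e| = √200 ≈ 14.142136
cos θ = 210 / (19.104973 · 14.142136) ≈ 0.77724
θ = arccos(0.77724) ≈ 39.0°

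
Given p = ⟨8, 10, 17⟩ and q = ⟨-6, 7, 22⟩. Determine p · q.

p · q = 8·(-6) + 10·7 + 17·22 = -48 + 70 + 374 = 396

396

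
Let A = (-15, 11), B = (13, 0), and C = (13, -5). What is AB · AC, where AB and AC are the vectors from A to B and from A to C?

960

AB = B − A = (28, -11)
AC = C − A = (28, -16)
AB · AC = 28·28 + (-11)·(-16) = 784 + 176 = 960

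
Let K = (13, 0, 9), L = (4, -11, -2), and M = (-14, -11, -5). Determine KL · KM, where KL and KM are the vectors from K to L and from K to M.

KL = L − K = (-9, -11, -11)
KM = M − K = (-27, -11, -14)
KL · KM = (-9)·(-27) + (-11)·(-11) + (-11)·(-14) = 243 + 121 + 154 = 518

518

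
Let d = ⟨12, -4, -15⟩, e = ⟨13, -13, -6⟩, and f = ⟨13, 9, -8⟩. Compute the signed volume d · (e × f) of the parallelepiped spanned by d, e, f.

-2498

e × f:
i: (-13)·(-8) - (-6)·9 = 104 - (-54) = 158
j: (-6)·13 - 13·(-8) = -78 - (-104) = 26
k: 13·9 - (-13)·13 = 117 - (-169) = 286
e × f = (158, 26, 286)
d · (e × f) = 12·158 + (-4)·26 + (-15)·286 = 1896 - 104 - 4290 = -2498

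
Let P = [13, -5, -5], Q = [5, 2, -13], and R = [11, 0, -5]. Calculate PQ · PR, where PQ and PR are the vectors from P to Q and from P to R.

51

PQ = Q − P = (-8, 7, -8)
PR = R − P = (-2, 5, 0)
PQ · PR = (-8)·(-2) + 7·5 + (-8)·0 = 16 + 35 + 0 = 51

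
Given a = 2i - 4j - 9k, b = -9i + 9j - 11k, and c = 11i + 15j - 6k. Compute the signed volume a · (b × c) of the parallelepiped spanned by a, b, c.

3028

b × c:
i: 9·(-6) - (-11)·15 = -54 - (-165) = 111
j: (-11)·11 - (-9)·(-6) = -121 - 54 = -175
k: (-9)·15 - 9·11 = -135 - 99 = -234
b × c = (111, -175, -234)
a · (b × c) = 2·111 + (-4)·(-175) + (-9)·(-234) = 222 + 700 + 2106 = 3028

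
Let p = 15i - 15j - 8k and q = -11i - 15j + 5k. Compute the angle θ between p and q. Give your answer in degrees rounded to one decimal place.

87.4

p · q = 15·(-11) + (-15)·(-15) + (-8)·5 = -165 + 225 - 40 = 20
|p|² = 225 + 225 + 64 = 514,  |p| = √514 ≈ 22.671568
|q|² = 121 + 225 + 25 = 371,  |q| = √371 ≈ 19.261360
cos θ = 20 / (22.671568 · 19.261360) ≈ 0.04580
θ = arccos(0.04580) ≈ 87.4°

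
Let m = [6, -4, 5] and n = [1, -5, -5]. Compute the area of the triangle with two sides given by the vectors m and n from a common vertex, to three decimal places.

31.329

i: (-4)·(-5) - 5·(-5) = 20 - (-25) = 45
j: 5·1 - 6·(-5) = 5 - (-30) = 35
k: 6·(-5) - (-4)·1 = -30 - (-4) = -26
m × n = (45, 35, -26)
|m × n| = √(45² + 35² + (-26)²) = √3926 ≈ 62.6578
area = ½ · 62.6578 ≈ 31.329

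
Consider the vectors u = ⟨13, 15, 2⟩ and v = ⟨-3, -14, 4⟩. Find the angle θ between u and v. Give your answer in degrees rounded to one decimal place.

u · v = 13·(-3) + 15·(-14) + 2·4 = -39 - 210 + 8 = -241
|u|² = 169 + 225 + 4 = 398,  |u| = √398 ≈ 19.949937
|v|² = 9 + 196 + 16 = 221,  |v| = √221 ≈ 14.866069
cos θ = -241 / (19.949937 · 14.866069) ≈ -0.81260
θ = arccos(-0.81260) ≈ 144.4°

144.4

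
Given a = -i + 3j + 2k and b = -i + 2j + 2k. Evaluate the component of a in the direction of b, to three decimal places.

3.667

a · b = (-1)·(-1) + 3·2 + 2·2 = 1 + 6 + 4 = 11
|b| = √(1 + 4 + 4) = √9 ≈ 3.0000
comp_b a = 11 / √9 ≈ 3.667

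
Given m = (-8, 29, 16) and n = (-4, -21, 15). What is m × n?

i: 29·15 - 16·(-21) = 435 - (-336) = 771
j: 16·(-4) - (-8)·15 = -64 - (-120) = 56
k: (-8)·(-21) - 29·(-4) = 168 - (-116) = 284
m × n = (771, 56, 284)

(771, 56, 284)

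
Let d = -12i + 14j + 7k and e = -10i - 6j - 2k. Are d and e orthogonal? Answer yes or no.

d · e = (-12)·(-10) + 14·(-6) + 7·(-2) = 120 - 84 - 14 = 22
Nonzero, so the vectors are not orthogonal.

no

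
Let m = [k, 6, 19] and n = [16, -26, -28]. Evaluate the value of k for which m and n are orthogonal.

43

m · n = k·16 + 6·(-26) + 19·(-28) = -688 + 16k
Set equal to 0: 16k = 688, so k = 43.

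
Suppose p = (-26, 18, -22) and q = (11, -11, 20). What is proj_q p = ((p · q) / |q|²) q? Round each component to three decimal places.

(-15.832, 15.832, -28.785)

p · q = (-26)·11 + 18·(-11) + (-22)·20 = -286 - 198 - 440 = -924
|q|² = 121 + 121 + 400 = 642
proj_q p = (-924/642) · (11, -11, 20) ≈ (-15.832, 15.832, -28.785)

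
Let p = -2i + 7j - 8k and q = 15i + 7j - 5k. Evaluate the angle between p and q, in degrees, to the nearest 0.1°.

71.6

p · q = (-2)·15 + 7·7 + (-8)·(-5) = -30 + 49 + 40 = 59
|p|² = 4 + 49 + 64 = 117,  |p| = √117 ≈ 10.816654
|q|² = 225 + 49 + 25 = 299,  |q| = √299 ≈ 17.291616
cos θ = 59 / (10.816654 · 17.291616) ≈ 0.31544
θ = arccos(0.31544) ≈ 71.6°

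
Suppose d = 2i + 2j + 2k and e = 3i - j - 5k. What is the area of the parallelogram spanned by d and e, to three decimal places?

19.596

i: 2·(-5) - 2·(-1) = -10 - (-2) = -8
j: 2·3 - 2·(-5) = 6 - (-10) = 16
k: 2·(-1) - 2·3 = -2 - 6 = -8
d × e = (-8, 16, -8)
|d × e| = √((-8)² + 16² + (-8)²) = √384 ≈ 19.5959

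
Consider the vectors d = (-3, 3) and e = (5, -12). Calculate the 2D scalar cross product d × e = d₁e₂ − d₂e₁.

21

(-3)·(-12) - 3·5 = 36 - 15 = 21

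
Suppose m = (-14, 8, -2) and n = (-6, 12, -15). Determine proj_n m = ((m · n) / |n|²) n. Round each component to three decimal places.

m · n = (-14)·(-6) + 8·12 + (-2)·(-15) = 84 + 96 + 30 = 210
|n|² = 36 + 144 + 225 = 405
proj_n m = (210/405) · (-6, 12, -15) ≈ (-3.111, 6.222, -7.778)

(-3.111, 6.222, -7.778)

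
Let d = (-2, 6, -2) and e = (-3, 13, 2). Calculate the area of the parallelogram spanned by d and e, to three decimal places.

40.100

i: 6·2 - (-2)·13 = 12 - (-26) = 38
j: (-2)·(-3) - (-2)·2 = 6 - (-4) = 10
k: (-2)·13 - 6·(-3) = -26 - (-18) = -8
d × e = (38, 10, -8)
|d × e| = √(38² + 10² + (-8)²) = √1608 ≈ 40.0999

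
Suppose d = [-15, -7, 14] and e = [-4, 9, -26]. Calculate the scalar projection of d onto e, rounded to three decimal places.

-13.200

d · e = (-15)·(-4) + (-7)·9 + 14·(-26) = 60 - 63 - 364 = -367
|e| = √(16 + 81 + 676) = √773 ≈ 27.8029
comp_e d = -367 / √773 ≈ -13.200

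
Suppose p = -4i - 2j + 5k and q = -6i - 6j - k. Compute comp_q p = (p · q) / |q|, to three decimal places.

p · q = (-4)·(-6) + (-2)·(-6) + 5·(-1) = 24 + 12 - 5 = 31
|q| = √(36 + 36 + 1) = √73 ≈ 8.5440
comp_q p = 31 / √73 ≈ 3.628

3.628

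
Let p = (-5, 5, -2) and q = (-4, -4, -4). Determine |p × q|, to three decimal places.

50.279

i: 5·(-4) - (-2)·(-4) = -20 - 8 = -28
j: (-2)·(-4) - (-5)·(-4) = 8 - 20 = -12
k: (-5)·(-4) - 5·(-4) = 20 - (-20) = 40
p × q = (-28, -12, 40)
|p × q| = √((-28)² + (-12)² + 40²) = √2528 ≈ 50.2792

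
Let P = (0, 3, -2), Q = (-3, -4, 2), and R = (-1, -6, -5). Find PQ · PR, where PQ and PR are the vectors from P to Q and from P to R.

54

PQ = Q − P = (-3, -7, 4)
PR = R − P = (-1, -9, -3)
PQ · PR = (-3)·(-1) + (-7)·(-9) + 4·(-3) = 3 + 63 - 12 = 54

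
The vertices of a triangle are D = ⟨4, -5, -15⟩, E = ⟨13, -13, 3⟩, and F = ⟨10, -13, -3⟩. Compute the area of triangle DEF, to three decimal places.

26.833

DE = (9, -8, 18),  DF = (6, -8, 12)
i: (-8)·12 - 18·(-8) = -96 - (-144) = 48
j: 18·6 - 9·12 = 108 - 108 = 0
k: 9·(-8) - (-8)·6 = -72 - (-48) = -24
DE × DF = (48, 0, -24)
|DE × DF| = √2880 ≈ 53.6656
area = ½ · 53.6656 ≈ 26.833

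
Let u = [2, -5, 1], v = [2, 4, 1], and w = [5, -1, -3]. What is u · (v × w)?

v × w:
i: 4·(-3) - 1·(-1) = -12 - (-1) = -11
j: 1·5 - 2·(-3) = 5 - (-6) = 11
k: 2·(-1) - 4·5 = -2 - 20 = -22
v × w = (-11, 11, -22)
u · (v × w) = 2·(-11) + (-5)·11 + 1·(-22) = -22 - 55 - 22 = -99

-99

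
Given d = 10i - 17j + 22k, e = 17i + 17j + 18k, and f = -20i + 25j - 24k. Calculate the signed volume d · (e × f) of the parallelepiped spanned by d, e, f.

e × f:
i: 17·(-24) - 18·25 = -408 - 450 = -858
j: 18·(-20) - 17·(-24) = -360 - (-408) = 48
k: 17·25 - 17·(-20) = 425 - (-340) = 765
e × f = (-858, 48, 765)
d · (e × f) = 10·(-858) + (-17)·48 + 22·765 = -8580 - 816 + 16830 = 7434

7434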